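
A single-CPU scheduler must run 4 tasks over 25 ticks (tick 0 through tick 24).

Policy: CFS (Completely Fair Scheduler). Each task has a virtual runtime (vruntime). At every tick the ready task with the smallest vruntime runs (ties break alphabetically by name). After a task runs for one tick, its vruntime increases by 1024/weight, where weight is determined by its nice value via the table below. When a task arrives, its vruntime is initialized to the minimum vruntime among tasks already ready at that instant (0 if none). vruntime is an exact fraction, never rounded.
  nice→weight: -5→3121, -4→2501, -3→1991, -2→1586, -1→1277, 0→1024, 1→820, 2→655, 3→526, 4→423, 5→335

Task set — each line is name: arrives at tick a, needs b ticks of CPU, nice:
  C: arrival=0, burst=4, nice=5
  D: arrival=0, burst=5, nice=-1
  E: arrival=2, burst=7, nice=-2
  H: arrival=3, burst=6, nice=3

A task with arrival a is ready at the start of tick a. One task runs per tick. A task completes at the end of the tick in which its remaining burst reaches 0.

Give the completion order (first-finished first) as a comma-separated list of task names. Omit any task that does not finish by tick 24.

t=0: vr[C=0 D=0] → run C
t=1: vr[C=1024/335 D=0] → run D
t=2: vr[C=1024/335 D=1024/1277 E=1024/1277] → run D
t=3: vr[C=1024/335 D=2048/1277 E=1024/1277 H=1024/1277] → run E
t=4: vr[C=1024/335 D=2048/1277 E=1465856/1012661 H=1024/1277] → run H
t=5: vr[C=1024/335 D=2048/1277 E=1465856/1012661 H=923136/335851] → run E
t=6: vr[C=1024/335 D=2048/1277 E=2119680/1012661 H=923136/335851] → run D
t=7: vr[C=1024/335 D=3072/1277 E=2119680/1012661 H=923136/335851] → run E
t=8: vr[C=1024/335 D=3072/1277 E=2773504/1012661 H=923136/335851] → run D
t=9: vr[C=1024/335 D=4096/1277 E=2773504/1012661 H=923136/335851] → run E
t=10: vr[C=1024/335 D=4096/1277 E=3427328/1012661 H=923136/335851] → run H
t=11: vr[C=1024/335 D=4096/1277 E=3427328/1012661 H=1576960/335851] → run C
t=12: vr[C=2048/335 D=4096/1277 E=3427328/1012661 H=1576960/335851] → run D
t=13: vr[C=2048/335 E=3427328/1012661 H=1576960/335851] → run E
t=14: vr[C=2048/335 E=4081152/1012661 H=1576960/335851] → run E
t=15: vr[C=2048/335 E=4734976/1012661 H=1576960/335851] → run E
t=16: vr[C=2048/335 H=1576960/335851] → run H
t=17: vr[C=2048/335 H=2230784/335851] → run C
t=18: vr[C=3072/335 H=2230784/335851] → run H
t=19: vr[C=3072/335 H=2884608/335851] → run H
t=20: vr[C=3072/335 H=3538432/335851] → run C
t=21: vr[H=3538432/335851] → run H
t=22: (idle)
t=23: (idle)
t=24: (idle)

completion order = D, E, C, H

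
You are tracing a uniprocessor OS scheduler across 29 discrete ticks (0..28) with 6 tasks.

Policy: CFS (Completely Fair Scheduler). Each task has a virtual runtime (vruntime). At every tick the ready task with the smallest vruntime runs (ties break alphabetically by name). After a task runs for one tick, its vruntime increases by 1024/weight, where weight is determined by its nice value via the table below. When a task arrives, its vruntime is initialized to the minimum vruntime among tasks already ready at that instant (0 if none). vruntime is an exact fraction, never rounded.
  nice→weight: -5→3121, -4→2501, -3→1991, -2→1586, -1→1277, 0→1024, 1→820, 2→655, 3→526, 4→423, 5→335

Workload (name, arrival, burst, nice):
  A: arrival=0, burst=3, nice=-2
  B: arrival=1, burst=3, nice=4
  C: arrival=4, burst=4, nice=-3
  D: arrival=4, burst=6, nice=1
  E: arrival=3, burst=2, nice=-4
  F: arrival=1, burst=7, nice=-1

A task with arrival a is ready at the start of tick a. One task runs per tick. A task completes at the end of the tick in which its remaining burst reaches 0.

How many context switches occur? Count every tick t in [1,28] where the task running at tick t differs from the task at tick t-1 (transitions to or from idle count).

context switches = 21

t=0: vr[A=0] → run A
t=1: vr[A=512/793 B=512/793 F=512/793] → run A
t=2: vr[A=1024/793 B=512/793 F=512/793] → run B
t=3: vr[A=1024/793 B=1028608/335439 E=512/793 F=512/793] → run E
t=4: vr[A=1024/793 B=1028608/335439 C=512/793 D=512/793 E=34304/32513 F=512/793] → run C
t=5: vr[A=1024/793 B=1028608/335439 C=1831424/1578863 D=512/793 E=34304/32513 F=512/793] → run D
t=6: vr[A=1024/793 B=1028608/335439 C=1831424/1578863 D=307968/162565 E=34304/32513 F=512/793] → run F
t=7: vr[A=1024/793 B=1028608/335439 C=1831424/1578863 D=307968/162565 E=34304/32513 F=1465856/1012661] → run E
t=8: vr[A=1024/793 B=1028608/335439 C=1831424/1578863 D=307968/162565 F=1465856/1012661] → run C
t=9: vr[A=1024/793 B=1028608/335439 C=2643456/1578863 D=307968/162565 F=1465856/1012661] → run A
t=10: vr[B=1028608/335439 C=2643456/1578863 D=307968/162565 F=1465856/1012661] → run F
t=11: vr[B=1028608/335439 C=2643456/1578863 D=307968/162565 F=2277888/1012661] → run C
t=12: vr[B=1028608/335439 C=3455488/1578863 D=307968/162565 F=2277888/1012661] → run D
t=13: vr[B=1028608/335439 C=3455488/1578863 D=510976/162565 F=2277888/1012661] → run C
t=14: vr[B=1028608/335439 D=510976/162565 F=2277888/1012661] → run F
t=15: vr[B=1028608/335439 D=510976/162565 F=3089920/1012661] → run F
t=16: vr[B=1028608/335439 D=510976/162565 F=3901952/1012661] → run B
t=17: vr[B=1840640/335439 D=510976/162565 F=3901952/1012661] → run D
t=18: vr[B=1840640/335439 D=713984/162565 F=3901952/1012661] → run F
t=19: vr[B=1840640/335439 D=713984/162565 F=4713984/1012661] → run D
t=20: vr[B=1840640/335439 D=916992/162565 F=4713984/1012661] → run F
t=21: vr[B=1840640/335439 D=916992/162565 F=5526016/1012661] → run F
t=22: vr[B=1840640/335439 D=916992/162565] → run B
t=23: vr[D=916992/162565] → run D
t=24: vr[D=224000/32513] → run D
t=25: (idle)
t=26: (idle)
t=27: (idle)
t=28: (idle)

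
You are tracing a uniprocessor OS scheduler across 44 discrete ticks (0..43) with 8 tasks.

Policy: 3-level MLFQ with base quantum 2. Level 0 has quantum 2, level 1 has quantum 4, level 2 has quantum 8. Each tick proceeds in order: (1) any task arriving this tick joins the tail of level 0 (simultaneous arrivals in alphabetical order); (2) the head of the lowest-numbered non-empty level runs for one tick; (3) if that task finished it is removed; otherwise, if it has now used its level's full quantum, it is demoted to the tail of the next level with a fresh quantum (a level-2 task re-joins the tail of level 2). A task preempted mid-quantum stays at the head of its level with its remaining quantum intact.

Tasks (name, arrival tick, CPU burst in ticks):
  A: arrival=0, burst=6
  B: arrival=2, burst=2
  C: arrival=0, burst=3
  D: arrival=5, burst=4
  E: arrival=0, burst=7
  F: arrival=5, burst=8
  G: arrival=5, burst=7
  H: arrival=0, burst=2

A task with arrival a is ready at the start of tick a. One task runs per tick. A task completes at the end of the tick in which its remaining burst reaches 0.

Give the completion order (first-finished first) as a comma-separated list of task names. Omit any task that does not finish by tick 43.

t=0: L0/L1/L2 = ACEH/-/- → run A
t=1: L0/L1/L2 = ACEH/-/- → run A
t=2: L0/L1/L2 = CEHB/A/- → run C
t=3: L0/L1/L2 = CEHB/A/- → run C
t=4: L0/L1/L2 = EHB/AC/- → run E
t=5: L0/L1/L2 = EHBDFG/AC/- → run E
t=6: L0/L1/L2 = HBDFG/ACE/- → run H
t=7: L0/L1/L2 = HBDFG/ACE/- → run H
t=8: L0/L1/L2 = BDFG/ACE/- → run B
t=9: L0/L1/L2 = BDFG/ACE/- → run B
t=10: L0/L1/L2 = DFG/ACE/- → run D
t=11: L0/L1/L2 = DFG/ACE/- → run D
t=12: L0/L1/L2 = FG/ACED/- → run F
t=13: L0/L1/L2 = FG/ACED/- → run F
t=14: L0/L1/L2 = G/ACEDF/- → run G
t=15: L0/L1/L2 = G/ACEDF/- → run G
t=16: L0/L1/L2 = -/ACEDFG/- → run A
t=17: L0/L1/L2 = -/ACEDFG/- → run A
t=18: L0/L1/L2 = -/ACEDFG/- → run A
t=19: L0/L1/L2 = -/ACEDFG/- → run A
t=20: L0/L1/L2 = -/CEDFG/- → run C
t=21: L0/L1/L2 = -/EDFG/- → run E
t=22: L0/L1/L2 = -/EDFG/- → run E
t=23: L0/L1/L2 = -/EDFG/- → run E
t=24: L0/L1/L2 = -/EDFG/- → run E
t=25: L0/L1/L2 = -/DFG/E → run D
t=26: L0/L1/L2 = -/DFG/E → run D
t=27: L0/L1/L2 = -/FG/E → run F
t=28: L0/L1/L2 = -/FG/E → run F
t=29: L0/L1/L2 = -/FG/E → run F
t=30: L0/L1/L2 = -/FG/E → run F
t=31: L0/L1/L2 = -/G/EF → run G
t=32: L0/L1/L2 = -/G/EF → run G
t=33: L0/L1/L2 = -/G/EF → run G
t=34: L0/L1/L2 = -/G/EF → run G
t=35: L0/L1/L2 = -/-/EFG → run E
t=36: L0/L1/L2 = -/-/FG → run F
t=37: L0/L1/L2 = -/-/FG → run F
t=38: L0/L1/L2 = -/-/G → run G
t=39: (idle)
t=40: (idle)
t=41: (idle)
t=42: (idle)
t=43: (idle)

completion order = H, B, A, C, D, E, F, G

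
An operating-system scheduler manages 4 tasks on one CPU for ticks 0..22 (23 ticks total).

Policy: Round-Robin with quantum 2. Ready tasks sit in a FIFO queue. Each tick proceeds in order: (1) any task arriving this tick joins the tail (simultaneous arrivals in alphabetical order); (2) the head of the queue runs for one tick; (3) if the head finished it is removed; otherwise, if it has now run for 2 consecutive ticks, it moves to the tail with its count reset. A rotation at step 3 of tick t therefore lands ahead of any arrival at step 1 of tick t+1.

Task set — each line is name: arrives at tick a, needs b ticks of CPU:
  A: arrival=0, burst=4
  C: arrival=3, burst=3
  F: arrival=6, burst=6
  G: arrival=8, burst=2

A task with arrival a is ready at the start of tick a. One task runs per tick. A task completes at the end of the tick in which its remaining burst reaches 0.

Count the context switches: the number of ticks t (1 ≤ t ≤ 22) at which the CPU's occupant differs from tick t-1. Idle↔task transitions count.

context switches = 5

t=0: queue=[A] q_used=0 → run A
t=1: queue=[A] q_used=1 → run A
t=2: queue=[A] q_used=0 → run A
t=3: queue=[A,C] q_used=1 → run A
t=4: queue=[C] q_used=0 → run C
t=5: queue=[C] q_used=1 → run C
t=6: queue=[C,F] q_used=0 → run C
t=7: queue=[F] q_used=0 → run F
t=8: queue=[F,G] q_used=1 → run F
t=9: queue=[G,F] q_used=0 → run G
t=10: queue=[G,F] q_used=1 → run G
t=11: queue=[F] q_used=0 → run F
t=12: queue=[F] q_used=1 → run F
t=13: queue=[F] q_used=0 → run F
t=14: queue=[F] q_used=1 → run F
t=15: (idle)
t=16: (idle)
t=17: (idle)
t=18: (idle)
t=19: (idle)
t=20: (idle)
t=21: (idle)
t=22: (idle)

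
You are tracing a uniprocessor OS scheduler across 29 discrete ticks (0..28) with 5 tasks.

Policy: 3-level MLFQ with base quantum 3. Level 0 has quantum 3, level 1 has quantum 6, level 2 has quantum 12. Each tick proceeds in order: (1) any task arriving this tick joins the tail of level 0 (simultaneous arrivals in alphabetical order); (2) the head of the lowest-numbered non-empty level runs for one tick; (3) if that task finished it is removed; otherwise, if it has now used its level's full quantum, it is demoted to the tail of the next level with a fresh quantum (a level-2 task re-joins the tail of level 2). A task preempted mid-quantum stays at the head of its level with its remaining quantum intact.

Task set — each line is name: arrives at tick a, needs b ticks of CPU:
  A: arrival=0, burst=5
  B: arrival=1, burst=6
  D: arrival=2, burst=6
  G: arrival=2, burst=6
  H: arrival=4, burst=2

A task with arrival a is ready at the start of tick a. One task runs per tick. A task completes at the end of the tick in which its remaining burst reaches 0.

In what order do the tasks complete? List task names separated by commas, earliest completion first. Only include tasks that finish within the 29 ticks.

t=0: L0/L1/L2 = A/-/- → run A
t=1: L0/L1/L2 = AB/-/- → run A
t=2: L0/L1/L2 = ABDG/-/- → run A
t=3: L0/L1/L2 = BDG/A/- → run B
t=4: L0/L1/L2 = BDGH/A/- → run B
t=5: L0/L1/L2 = BDGH/A/- → run B
t=6: L0/L1/L2 = DGH/AB/- → run D
t=7: L0/L1/L2 = DGH/AB/- → run D
t=8: L0/L1/L2 = DGH/AB/- → run D
t=9: L0/L1/L2 = GH/ABD/- → run G
t=10: L0/L1/L2 = GH/ABD/- → run G
t=11: L0/L1/L2 = GH/ABD/- → run G
t=12: L0/L1/L2 = H/ABDG/- → run H
t=13: L0/L1/L2 = H/ABDG/- → run H
t=14: L0/L1/L2 = -/ABDG/- → run A
t=15: L0/L1/L2 = -/ABDG/- → run A
t=16: L0/L1/L2 = -/BDG/- → run B
t=17: L0/L1/L2 = -/BDG/- → run B
t=18: L0/L1/L2 = -/BDG/- → run B
t=19: L0/L1/L2 = -/DG/- → run D
t=20: L0/L1/L2 = -/DG/- → run D
t=21: L0/L1/L2 = -/DG/- → run D
t=22: L0/L1/L2 = -/G/- → run G
t=23: L0/L1/L2 = -/G/- → run G
t=24: L0/L1/L2 = -/G/- → run G
t=25: (idle)
t=26: (idle)
t=27: (idle)
t=28: (idle)

completion order = H, A, B, D, G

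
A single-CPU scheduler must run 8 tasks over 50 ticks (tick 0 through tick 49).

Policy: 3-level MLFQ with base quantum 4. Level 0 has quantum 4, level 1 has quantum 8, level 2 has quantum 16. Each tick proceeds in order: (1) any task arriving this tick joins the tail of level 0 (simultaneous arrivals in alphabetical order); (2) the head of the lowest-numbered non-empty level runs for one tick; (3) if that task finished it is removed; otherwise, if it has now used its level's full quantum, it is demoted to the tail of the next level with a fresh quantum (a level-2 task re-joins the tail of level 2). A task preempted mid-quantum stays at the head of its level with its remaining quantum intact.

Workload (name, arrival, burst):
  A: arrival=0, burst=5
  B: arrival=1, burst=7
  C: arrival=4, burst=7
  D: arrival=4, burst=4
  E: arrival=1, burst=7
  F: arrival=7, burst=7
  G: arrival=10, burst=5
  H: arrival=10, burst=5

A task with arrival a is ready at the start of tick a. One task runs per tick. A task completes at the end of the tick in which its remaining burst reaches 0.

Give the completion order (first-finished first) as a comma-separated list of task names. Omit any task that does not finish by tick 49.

completion order = D, A, B, E, C, F, G, H

t=0: L0/L1/L2 = A/-/- → run A
t=1: L0/L1/L2 = ABE/-/- → run A
t=2: L0/L1/L2 = ABE/-/- → run A
t=3: L0/L1/L2 = ABE/-/- → run A
t=4: L0/L1/L2 = BECD/A/- → run B
t=5: L0/L1/L2 = BECD/A/- → run B
t=6: L0/L1/L2 = BECD/A/- → run B
t=7: L0/L1/L2 = BECDF/A/- → run B
t=8: L0/L1/L2 = ECDF/AB/- → run E
t=9: L0/L1/L2 = ECDF/AB/- → run E
t=10: L0/L1/L2 = ECDFGH/AB/- → run E
t=11: L0/L1/L2 = ECDFGH/AB/- → run E
t=12: L0/L1/L2 = CDFGH/ABE/- → run C
t=13: L0/L1/L2 = CDFGH/ABE/- → run C
t=14: L0/L1/L2 = CDFGH/ABE/- → run C
t=15: L0/L1/L2 = CDFGH/ABE/- → run C
t=16: L0/L1/L2 = DFGH/ABEC/- → run D
t=17: L0/L1/L2 = DFGH/ABEC/- → run D
t=18: L0/L1/L2 = DFGH/ABEC/- → run D
t=19: L0/L1/L2 = DFGH/ABEC/- → run D
t=20: L0/L1/L2 = FGH/ABEC/- → run F
t=21: L0/L1/L2 = FGH/ABEC/- → run F
t=22: L0/L1/L2 = FGH/ABEC/- → run F
t=23: L0/L1/L2 = FGH/ABEC/- → run F
t=24: L0/L1/L2 = GH/ABECF/- → run G
t=25: L0/L1/L2 = GH/ABECF/- → run G
t=26: L0/L1/L2 = GH/ABECF/- → run G
t=27: L0/L1/L2 = GH/ABECF/- → run G
t=28: L0/L1/L2 = H/ABECFG/- → run H
t=29: L0/L1/L2 = H/ABECFG/- → run H
t=30: L0/L1/L2 = H/ABECFG/- → run H
t=31: L0/L1/L2 = H/ABECFG/- → run H
t=32: L0/L1/L2 = -/ABECFGH/- → run A
t=33: L0/L1/L2 = -/BECFGH/- → run B
t=34: L0/L1/L2 = -/BECFGH/- → run B
t=35: L0/L1/L2 = -/BECFGH/- → run B
t=36: L0/L1/L2 = -/ECFGH/- → run E
t=37: L0/L1/L2 = -/ECFGH/- → run E
t=38: L0/L1/L2 = -/ECFGH/- → run E
t=39: L0/L1/L2 = -/CFGH/- → run C
t=40: L0/L1/L2 = -/CFGH/- → run C
t=41: L0/L1/L2 = -/CFGH/- → run C
t=42: L0/L1/L2 = -/FGH/- → run F
t=43: L0/L1/L2 = -/FGH/- → run F
t=44: L0/L1/L2 = -/FGH/- → run F
t=45: L0/L1/L2 = -/GH/- → run G
t=46: L0/L1/L2 = -/H/- → run H
t=47: (idle)
t=48: (idle)
t=49: (idle)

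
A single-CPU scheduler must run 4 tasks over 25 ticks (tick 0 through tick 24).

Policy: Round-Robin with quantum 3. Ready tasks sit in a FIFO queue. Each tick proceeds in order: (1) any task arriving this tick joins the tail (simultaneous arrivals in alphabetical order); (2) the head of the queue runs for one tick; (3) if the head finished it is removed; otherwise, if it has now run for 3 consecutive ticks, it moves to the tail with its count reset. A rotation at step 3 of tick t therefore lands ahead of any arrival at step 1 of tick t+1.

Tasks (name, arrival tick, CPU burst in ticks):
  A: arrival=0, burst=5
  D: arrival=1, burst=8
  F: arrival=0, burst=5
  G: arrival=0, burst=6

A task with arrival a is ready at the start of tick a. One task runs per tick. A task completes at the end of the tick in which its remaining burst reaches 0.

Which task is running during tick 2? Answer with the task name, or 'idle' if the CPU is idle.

running at tick 2 = A

t=0: queue=[A,F,G] q_used=0 → run A
t=1: queue=[A,F,G,D] q_used=1 → run A
t=2: queue=[A,F,G,D] q_used=2 → run A
t=3: queue=[F,G,D,A] q_used=0 → run F
t=4: queue=[F,G,D,A] q_used=1 → run F
t=5: queue=[F,G,D,A] q_used=2 → run F
t=6: queue=[G,D,A,F] q_used=0 → run G
t=7: queue=[G,D,A,F] q_used=1 → run G
t=8: queue=[G,D,A,F] q_used=2 → run G
t=9: queue=[D,A,F,G] q_used=0 → run D
t=10: queue=[D,A,F,G] q_used=1 → run D
t=11: queue=[D,A,F,G] q_used=2 → run D
t=12: queue=[A,F,G,D] q_used=0 → run A
t=13: queue=[A,F,G,D] q_used=1 → run A
t=14: queue=[F,G,D] q_used=0 → run F
t=15: queue=[F,G,D] q_used=1 → run F
t=16: queue=[G,D] q_used=0 → run G
t=17: queue=[G,D] q_used=1 → run G
t=18: queue=[G,D] q_used=2 → run G
t=19: queue=[D] q_used=0 → run D
t=20: queue=[D] q_used=1 → run D
t=21: queue=[D] q_used=2 → run D
t=22: queue=[D] q_used=0 → run D
t=23: queue=[D] q_used=1 → run D
t=24: (idle)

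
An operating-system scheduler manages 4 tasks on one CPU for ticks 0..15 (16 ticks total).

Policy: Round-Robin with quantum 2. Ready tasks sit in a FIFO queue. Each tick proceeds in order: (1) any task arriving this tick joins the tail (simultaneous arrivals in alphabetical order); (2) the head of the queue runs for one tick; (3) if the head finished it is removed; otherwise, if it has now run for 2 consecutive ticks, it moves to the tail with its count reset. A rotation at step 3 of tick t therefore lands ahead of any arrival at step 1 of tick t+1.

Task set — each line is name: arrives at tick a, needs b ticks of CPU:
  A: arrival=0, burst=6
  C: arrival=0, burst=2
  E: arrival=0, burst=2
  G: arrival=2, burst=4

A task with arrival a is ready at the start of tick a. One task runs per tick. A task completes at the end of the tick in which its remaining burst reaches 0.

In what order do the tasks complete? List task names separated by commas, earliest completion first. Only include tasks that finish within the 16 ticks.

completion order = C, E, A, G

t=0: queue=[A,C,E] q_used=0 → run A
t=1: queue=[A,C,E] q_used=1 → run A
t=2: queue=[C,E,A,G] q_used=0 → run C
t=3: queue=[C,E,A,G] q_used=1 → run C
t=4: queue=[E,A,G] q_used=0 → run E
t=5: queue=[E,A,G] q_used=1 → run E
t=6: queue=[A,G] q_used=0 → run A
t=7: queue=[A,G] q_used=1 → run A
t=8: queue=[G,A] q_used=0 → run G
t=9: queue=[G,A] q_used=1 → run G
t=10: queue=[A,G] q_used=0 → run A
t=11: queue=[A,G] q_used=1 → run A
t=12: queue=[G] q_used=0 → run G
t=13: queue=[G] q_used=1 → run G
t=14: (idle)
t=15: (idle)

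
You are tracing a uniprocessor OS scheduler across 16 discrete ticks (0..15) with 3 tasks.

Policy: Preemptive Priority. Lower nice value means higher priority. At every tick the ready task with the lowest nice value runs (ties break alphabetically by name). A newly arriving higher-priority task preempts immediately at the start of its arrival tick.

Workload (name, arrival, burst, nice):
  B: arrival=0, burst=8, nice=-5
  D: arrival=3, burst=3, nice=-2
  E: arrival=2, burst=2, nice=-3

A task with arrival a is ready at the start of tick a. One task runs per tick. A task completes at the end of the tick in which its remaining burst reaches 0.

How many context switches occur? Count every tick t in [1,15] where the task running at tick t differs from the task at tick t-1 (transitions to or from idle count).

context switches = 3

t=0: ready={B} → run B
t=1: ready={B} → run B
t=2: ready={B,E} → run B
t=3: ready={B,D,E} → run B
t=4: ready={B,D,E} → run B
t=5: ready={B,D,E} → run B
t=6: ready={B,D,E} → run B
t=7: ready={B,D,E} → run B
t=8: ready={D,E} → run E
t=9: ready={D,E} → run E
t=10: ready={D} → run D
t=11: ready={D} → run D
t=12: ready={D} → run D
t=13: (idle)
t=14: (idle)
t=15: (idle)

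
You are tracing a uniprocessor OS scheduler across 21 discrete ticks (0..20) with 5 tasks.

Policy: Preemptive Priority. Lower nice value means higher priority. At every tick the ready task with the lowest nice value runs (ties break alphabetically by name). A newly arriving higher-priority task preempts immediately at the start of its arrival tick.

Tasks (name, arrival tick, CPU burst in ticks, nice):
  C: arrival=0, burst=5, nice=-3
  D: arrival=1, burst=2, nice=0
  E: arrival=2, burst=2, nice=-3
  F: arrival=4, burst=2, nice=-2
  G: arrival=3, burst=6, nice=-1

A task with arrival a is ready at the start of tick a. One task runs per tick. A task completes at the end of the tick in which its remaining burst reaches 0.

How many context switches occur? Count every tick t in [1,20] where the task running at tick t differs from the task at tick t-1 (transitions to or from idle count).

t=0: ready={C} → run C
t=1: ready={C,D} → run C
t=2: ready={C,D,E} → run C
t=3: ready={C,D,E,G} → run C
t=4: ready={C,D,E,F,G} → run C
t=5: ready={D,E,F,G} → run E
t=6: ready={D,E,F,G} → run E
t=7: ready={D,F,G} → run F
t=8: ready={D,F,G} → run F
t=9: ready={D,G} → run G
t=10: ready={D,G} → run G
t=11: ready={D,G} → run G
t=12: ready={D,G} → run G
t=13: ready={D,G} → run G
t=14: ready={D,G} → run G
t=15: ready={D} → run D
t=16: ready={D} → run D
t=17: (idle)
t=18: (idle)
t=19: (idle)
t=20: (idle)

context switches = 5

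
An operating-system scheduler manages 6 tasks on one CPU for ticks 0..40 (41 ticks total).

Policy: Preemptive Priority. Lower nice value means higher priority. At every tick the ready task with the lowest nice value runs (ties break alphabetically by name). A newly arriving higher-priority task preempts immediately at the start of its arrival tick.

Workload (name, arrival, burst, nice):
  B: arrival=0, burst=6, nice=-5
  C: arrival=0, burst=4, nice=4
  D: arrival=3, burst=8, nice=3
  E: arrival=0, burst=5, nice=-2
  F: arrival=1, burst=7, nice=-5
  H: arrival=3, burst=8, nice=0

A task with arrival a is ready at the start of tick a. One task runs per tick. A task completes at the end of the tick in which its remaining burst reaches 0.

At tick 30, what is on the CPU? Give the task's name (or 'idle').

running at tick 30 = D

t=0: ready={B,C,E} → run B
t=1: ready={B,C,E,F} → run B
t=2: ready={B,C,E,F} → run B
t=3: ready={B,C,D,E,F,H} → run B
t=4: ready={B,C,D,E,F,H} → run B
t=5: ready={B,C,D,E,F,H} → run B
t=6: ready={C,D,E,F,H} → run F
t=7: ready={C,D,E,F,H} → run F
t=8: ready={C,D,E,F,H} → run F
t=9: ready={C,D,E,F,H} → run F
t=10: ready={C,D,E,F,H} → run F
t=11: ready={C,D,E,F,H} → run F
t=12: ready={C,D,E,F,H} → run F
t=13: ready={C,D,E,H} → run E
t=14: ready={C,D,E,H} → run E
t=15: ready={C,D,E,H} → run E
t=16: ready={C,D,E,H} → run E
t=17: ready={C,D,E,H} → run E
t=18: ready={C,D,H} → run H
t=19: ready={C,D,H} → run H
t=20: ready={C,D,H} → run H
t=21: ready={C,D,H} → run H
t=22: ready={C,D,H} → run H
t=23: ready={C,D,H} → run H
t=24: ready={C,D,H} → run H
t=25: ready={C,D,H} → run H
t=26: ready={C,D} → run D
t=27: ready={C,D} → run D
t=28: ready={C,D} → run D
t=29: ready={C,D} → run D
t=30: ready={C,D} → run D
t=31: ready={C,D} → run D
t=32: ready={C,D} → run D
t=33: ready={C,D} → run D
t=34: ready={C} → run C
t=35: ready={C} → run C
t=36: ready={C} → run C
t=37: ready={C} → run C
t=38: (idle)
t=39: (idle)
t=40: (idle)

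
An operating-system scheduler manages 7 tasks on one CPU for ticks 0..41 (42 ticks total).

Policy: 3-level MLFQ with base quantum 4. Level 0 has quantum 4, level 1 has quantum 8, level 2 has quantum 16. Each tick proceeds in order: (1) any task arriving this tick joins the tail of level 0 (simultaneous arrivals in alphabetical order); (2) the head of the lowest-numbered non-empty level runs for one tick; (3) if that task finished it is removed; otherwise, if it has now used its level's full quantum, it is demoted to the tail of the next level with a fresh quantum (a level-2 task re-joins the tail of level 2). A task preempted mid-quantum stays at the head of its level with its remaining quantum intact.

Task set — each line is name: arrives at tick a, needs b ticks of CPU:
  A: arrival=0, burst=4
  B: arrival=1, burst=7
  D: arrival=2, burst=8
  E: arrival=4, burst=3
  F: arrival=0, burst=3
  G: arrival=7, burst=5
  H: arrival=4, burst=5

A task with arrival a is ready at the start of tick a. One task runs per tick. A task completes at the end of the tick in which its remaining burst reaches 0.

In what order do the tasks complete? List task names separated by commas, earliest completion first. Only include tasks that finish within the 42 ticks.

completion order = A, F, E, B, D, H, G

t=0: L0/L1/L2 = AF/-/- → run A
t=1: L0/L1/L2 = AFB/-/- → run A
t=2: L0/L1/L2 = AFBD/-/- → run A
t=3: L0/L1/L2 = AFBD/-/- → run A
t=4: L0/L1/L2 = FBDEH/-/- → run F
t=5: L0/L1/L2 = FBDEH/-/- → run F
t=6: L0/L1/L2 = FBDEH/-/- → run F
t=7: L0/L1/L2 = BDEHG/-/- → run B
t=8: L0/L1/L2 = BDEHG/-/- → run B
t=9: L0/L1/L2 = BDEHG/-/- → run B
t=10: L0/L1/L2 = BDEHG/-/- → run B
t=11: L0/L1/L2 = DEHG/B/- → run D
t=12: L0/L1/L2 = DEHG/B/- → run D
t=13: L0/L1/L2 = DEHG/B/- → run D
t=14: L0/L1/L2 = DEHG/B/- → run D
t=15: L0/L1/L2 = EHG/BD/- → run E
t=16: L0/L1/L2 = EHG/BD/- → run E
t=17: L0/L1/L2 = EHG/BD/- → run E
t=18: L0/L1/L2 = HG/BD/- → run H
t=19: L0/L1/L2 = HG/BD/- → run H
t=20: L0/L1/L2 = HG/BD/- → run H
t=21: L0/L1/L2 = HG/BD/- → run H
t=22: L0/L1/L2 = G/BDH/- → run G
t=23: L0/L1/L2 = G/BDH/- → run G
t=24: L0/L1/L2 = G/BDH/- → run G
t=25: L0/L1/L2 = G/BDH/- → run G
t=26: L0/L1/L2 = -/BDHG/- → run B
t=27: L0/L1/L2 = -/BDHG/- → run B
t=28: L0/L1/L2 = -/BDHG/- → run B
t=29: L0/L1/L2 = -/DHG/- → run D
t=30: L0/L1/L2 = -/DHG/- → run D
t=31: L0/L1/L2 = -/DHG/- → run D
t=32: L0/L1/L2 = -/DHG/- → run D
t=33: L0/L1/L2 = -/HG/- → run H
t=34: L0/L1/L2 = -/G/- → run G
t=35: (idle)
t=36: (idle)
t=37: (idle)
t=38: (idle)
t=39: (idle)
t=40: (idle)
t=41: (idle)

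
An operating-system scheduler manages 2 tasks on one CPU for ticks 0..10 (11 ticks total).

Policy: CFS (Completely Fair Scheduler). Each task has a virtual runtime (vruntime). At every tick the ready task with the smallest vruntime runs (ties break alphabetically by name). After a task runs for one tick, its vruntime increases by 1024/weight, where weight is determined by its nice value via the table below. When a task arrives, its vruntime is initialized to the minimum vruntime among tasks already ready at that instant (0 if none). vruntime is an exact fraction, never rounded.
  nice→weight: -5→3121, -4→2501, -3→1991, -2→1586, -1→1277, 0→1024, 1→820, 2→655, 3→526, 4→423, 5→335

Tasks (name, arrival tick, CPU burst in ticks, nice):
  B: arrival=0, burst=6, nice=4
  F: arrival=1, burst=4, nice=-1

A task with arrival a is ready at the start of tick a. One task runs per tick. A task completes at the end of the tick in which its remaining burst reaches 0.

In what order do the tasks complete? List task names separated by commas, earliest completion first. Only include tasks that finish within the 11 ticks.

completion order = F, B

t=0: vr[B=0] → run B
t=1: vr[B=1024/423 F=1024/423] → run B
t=2: vr[B=2048/423 F=1024/423] → run F
t=3: vr[B=2048/423 F=1740800/540171] → run F
t=4: vr[B=2048/423 F=2173952/540171] → run F
t=5: vr[B=2048/423 F=2607104/540171] → run F
t=6: vr[B=2048/423] → run B
t=7: vr[B=1024/141] → run B
t=8: vr[B=4096/423] → run B
t=9: vr[B=5120/423] → run B
t=10: (idle)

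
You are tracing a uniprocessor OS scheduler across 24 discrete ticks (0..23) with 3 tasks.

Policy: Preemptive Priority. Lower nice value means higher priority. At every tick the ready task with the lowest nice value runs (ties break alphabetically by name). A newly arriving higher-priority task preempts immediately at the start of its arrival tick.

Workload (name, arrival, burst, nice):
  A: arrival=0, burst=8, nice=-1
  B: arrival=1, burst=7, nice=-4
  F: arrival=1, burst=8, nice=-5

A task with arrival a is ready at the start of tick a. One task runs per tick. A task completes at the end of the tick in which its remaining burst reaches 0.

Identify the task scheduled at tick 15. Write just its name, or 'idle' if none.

running at tick 15 = B

t=0: ready={A} → run A
t=1: ready={A,B,F} → run F
t=2: ready={A,B,F} → run F
t=3: ready={A,B,F} → run F
t=4: ready={A,B,F} → run F
t=5: ready={A,B,F} → run F
t=6: ready={A,B,F} → run F
t=7: ready={A,B,F} → run F
t=8: ready={A,B,F} → run F
t=9: ready={A,B} → run B
t=10: ready={A,B} → run B
t=11: ready={A,B} → run B
t=12: ready={A,B} → run B
t=13: ready={A,B} → run B
t=14: ready={A,B} → run B
t=15: ready={A,B} → run B
t=16: ready={A} → run A
t=17: ready={A} → run A
t=18: ready={A} → run A
t=19: ready={A} → run A
t=20: ready={A} → run A
t=21: ready={A} → run A
t=22: ready={A} → run A
t=23: (idle)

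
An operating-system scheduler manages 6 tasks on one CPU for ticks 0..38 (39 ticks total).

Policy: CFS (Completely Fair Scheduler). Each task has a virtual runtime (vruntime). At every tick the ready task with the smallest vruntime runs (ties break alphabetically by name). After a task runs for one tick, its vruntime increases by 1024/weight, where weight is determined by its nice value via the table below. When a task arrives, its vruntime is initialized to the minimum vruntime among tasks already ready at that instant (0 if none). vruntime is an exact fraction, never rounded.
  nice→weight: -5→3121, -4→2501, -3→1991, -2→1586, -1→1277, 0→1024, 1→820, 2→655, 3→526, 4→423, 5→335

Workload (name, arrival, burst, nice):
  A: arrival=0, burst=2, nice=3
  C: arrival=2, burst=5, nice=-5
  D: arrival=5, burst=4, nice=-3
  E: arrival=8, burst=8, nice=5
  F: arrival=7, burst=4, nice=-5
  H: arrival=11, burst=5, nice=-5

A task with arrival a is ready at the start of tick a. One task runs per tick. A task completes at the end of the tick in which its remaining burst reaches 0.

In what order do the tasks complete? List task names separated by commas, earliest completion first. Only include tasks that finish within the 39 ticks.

completion order = A, C, F, D, H, E

t=0: vr[A=0] → run A
t=1: vr[A=512/263] → run A
t=2: vr[C=0] → run C
t=3: vr[C=1024/3121] → run C
t=4: vr[C=2048/3121] → run C
t=5: vr[C=3072/3121 D=3072/3121] → run C
t=6: vr[C=4096/3121 D=3072/3121] → run D
t=7: vr[C=4096/3121 D=9312256/6213911 F=4096/3121] → run C
t=8: vr[D=9312256/6213911 E=4096/3121 F=4096/3121] → run E
t=9: vr[D=9312256/6213911 E=4568064/1045535 F=4096/3121] → run F
t=10: vr[D=9312256/6213911 E=4568064/1045535 F=5120/3121] → run D
t=11: vr[D=12508160/6213911 E=4568064/1045535 F=5120/3121 H=5120/3121] → run F
t=12: vr[D=12508160/6213911 E=4568064/1045535 F=6144/3121 H=5120/3121] → run H
t=13: vr[D=12508160/6213911 E=4568064/1045535 F=6144/3121 H=6144/3121] → run F
t=14: vr[D=12508160/6213911 E=4568064/1045535 F=7168/3121 H=6144/3121] → run H
t=15: vr[D=12508160/6213911 E=4568064/1045535 F=7168/3121 H=7168/3121] → run D
t=16: vr[D=15704064/6213911 E=4568064/1045535 F=7168/3121 H=7168/3121] → run F
t=17: vr[D=15704064/6213911 E=4568064/1045535 H=7168/3121] → run H
t=18: vr[D=15704064/6213911 E=4568064/1045535 H=8192/3121] → run D
t=19: vr[E=4568064/1045535 H=8192/3121] → run H
t=20: vr[E=4568064/1045535 H=9216/3121] → run H
t=21: vr[E=4568064/1045535] → run E
t=22: vr[E=7763968/1045535] → run E
t=23: vr[E=10959872/1045535] → run E
t=24: vr[E=14155776/1045535] → run E
t=25: vr[E=3470336/209107] → run E
t=26: vr[E=20547584/1045535] → run E
t=27: vr[E=23743488/1045535] → run E
t=28: (idle)
t=29: (idle)
t=30: (idle)
t=31: (idle)
t=32: (idle)
t=33: (idle)
t=34: (idle)
t=35: (idle)
t=36: (idle)
t=37: (idle)
t=38: (idle)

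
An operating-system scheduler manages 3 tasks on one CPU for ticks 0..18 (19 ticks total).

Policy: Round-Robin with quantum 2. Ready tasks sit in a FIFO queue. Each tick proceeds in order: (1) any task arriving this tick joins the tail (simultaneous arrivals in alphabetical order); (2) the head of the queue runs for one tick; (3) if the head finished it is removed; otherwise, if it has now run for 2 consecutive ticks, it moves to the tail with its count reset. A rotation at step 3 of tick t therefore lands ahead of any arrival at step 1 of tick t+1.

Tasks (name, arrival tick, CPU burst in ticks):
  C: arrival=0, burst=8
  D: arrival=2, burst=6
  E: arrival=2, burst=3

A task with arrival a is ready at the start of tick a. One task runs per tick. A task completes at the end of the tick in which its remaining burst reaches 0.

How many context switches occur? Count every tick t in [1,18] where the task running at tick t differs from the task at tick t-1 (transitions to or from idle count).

t=0: queue=[C] q_used=0 → run C
t=1: queue=[C] q_used=1 → run C
t=2: queue=[C,D,E] q_used=0 → run C
t=3: queue=[C,D,E] q_used=1 → run C
t=4: queue=[D,E,C] q_used=0 → run D
t=5: queue=[D,E,C] q_used=1 → run D
t=6: queue=[E,C,D] q_used=0 → run E
t=7: queue=[E,C,D] q_used=1 → run E
t=8: queue=[C,D,E] q_used=0 → run C
t=9: queue=[C,D,E] q_used=1 → run C
t=10: queue=[D,E,C] q_used=0 → run D
t=11: queue=[D,E,C] q_used=1 → run D
t=12: queue=[E,C,D] q_used=0 → run E
t=13: queue=[C,D] q_used=0 → run C
t=14: queue=[C,D] q_used=1 → run C
t=15: queue=[D] q_used=0 → run D
t=16: queue=[D] q_used=1 → run D
t=17: (idle)
t=18: (idle)

context switches = 8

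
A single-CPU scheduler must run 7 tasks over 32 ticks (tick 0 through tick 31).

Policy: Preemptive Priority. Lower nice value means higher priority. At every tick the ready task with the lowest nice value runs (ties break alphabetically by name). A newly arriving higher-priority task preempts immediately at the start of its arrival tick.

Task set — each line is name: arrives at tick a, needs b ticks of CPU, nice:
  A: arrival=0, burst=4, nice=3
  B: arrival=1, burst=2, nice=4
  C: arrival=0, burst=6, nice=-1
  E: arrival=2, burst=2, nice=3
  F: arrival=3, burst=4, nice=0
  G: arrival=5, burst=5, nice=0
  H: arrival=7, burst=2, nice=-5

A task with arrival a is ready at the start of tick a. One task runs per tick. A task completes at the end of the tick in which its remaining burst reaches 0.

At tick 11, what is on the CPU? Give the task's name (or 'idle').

t=0: ready={A,C} → run C
t=1: ready={A,B,C} → run C
t=2: ready={A,B,C,E} → run C
t=3: ready={A,B,C,E,F} → run C
t=4: ready={A,B,C,E,F} → run C
t=5: ready={A,B,C,E,F,G} → run C
t=6: ready={A,B,E,F,G} → run F
t=7: ready={A,B,E,F,G,H} → run H
t=8: ready={A,B,E,F,G,H} → run H
t=9: ready={A,B,E,F,G} → run F
t=10: ready={A,B,E,F,G} → run F
t=11: ready={A,B,E,F,G} → run F
t=12: ready={A,B,E,G} → run G
t=13: ready={A,B,E,G} → run G
t=14: ready={A,B,E,G} → run G
t=15: ready={A,B,E,G} → run G
t=16: ready={A,B,E,G} → run G
t=17: ready={A,B,E} → run A
t=18: ready={A,B,E} → run A
t=19: ready={A,B,E} → run A
t=20: ready={A,B,E} → run A
t=21: ready={B,E} → run E
t=22: ready={B,E} → run E
t=23: ready={B} → run B
t=24: ready={B} → run B
t=25: (idle)
t=26: (idle)
t=27: (idle)
t=28: (idle)
t=29: (idle)
t=30: (idle)
t=31: (idle)

running at tick 11 = F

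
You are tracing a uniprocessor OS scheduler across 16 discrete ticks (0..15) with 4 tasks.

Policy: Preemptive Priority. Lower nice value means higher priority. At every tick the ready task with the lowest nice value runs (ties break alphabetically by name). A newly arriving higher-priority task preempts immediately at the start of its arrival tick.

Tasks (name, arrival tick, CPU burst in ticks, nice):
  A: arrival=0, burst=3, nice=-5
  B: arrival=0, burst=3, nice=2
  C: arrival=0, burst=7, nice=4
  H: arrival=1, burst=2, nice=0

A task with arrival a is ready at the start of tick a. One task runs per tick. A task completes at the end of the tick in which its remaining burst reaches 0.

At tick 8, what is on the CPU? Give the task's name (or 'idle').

running at tick 8 = C

t=0: ready={A,B,C} → run A
t=1: ready={A,B,C,H} → run A
t=2: ready={A,B,C,H} → run A
t=3: ready={B,C,H} → run H
t=4: ready={B,C,H} → run H
t=5: ready={B,C} → run B
t=6: ready={B,C} → run B
t=7: ready={B,C} → run B
t=8: ready={C} → run C
t=9: ready={C} → run C
t=10: ready={C} → run C
t=11: ready={C} → run C
t=12: ready={C} → run C
t=13: ready={C} → run C
t=14: ready={C} → run C
t=15: (idle)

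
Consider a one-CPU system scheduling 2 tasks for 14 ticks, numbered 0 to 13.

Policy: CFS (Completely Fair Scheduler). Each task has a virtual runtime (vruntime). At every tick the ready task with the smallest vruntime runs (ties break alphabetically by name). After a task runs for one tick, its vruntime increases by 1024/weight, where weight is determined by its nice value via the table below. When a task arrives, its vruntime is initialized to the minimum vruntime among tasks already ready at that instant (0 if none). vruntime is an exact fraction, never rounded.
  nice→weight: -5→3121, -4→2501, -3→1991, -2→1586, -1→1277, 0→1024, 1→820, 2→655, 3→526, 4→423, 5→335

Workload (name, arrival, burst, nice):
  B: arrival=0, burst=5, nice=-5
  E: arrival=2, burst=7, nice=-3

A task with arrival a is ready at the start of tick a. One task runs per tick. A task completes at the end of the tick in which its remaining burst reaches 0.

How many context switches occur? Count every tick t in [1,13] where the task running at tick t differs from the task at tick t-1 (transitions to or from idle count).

t=0: vr[B=0] → run B
t=1: vr[B=1024/3121] → run B
t=2: vr[B=2048/3121 E=2048/3121] → run B
t=3: vr[B=3072/3121 E=2048/3121] → run E
t=4: vr[B=3072/3121 E=7273472/6213911] → run B
t=5: vr[B=4096/3121 E=7273472/6213911] → run E
t=6: vr[B=4096/3121 E=10469376/6213911] → run B
t=7: vr[E=10469376/6213911] → run E
t=8: vr[E=13665280/6213911] → run E
t=9: vr[E=16861184/6213911] → run E
t=10: vr[E=20057088/6213911] → run E
t=11: vr[E=23252992/6213911] → run E
t=12: (idle)
t=13: (idle)

context switches = 6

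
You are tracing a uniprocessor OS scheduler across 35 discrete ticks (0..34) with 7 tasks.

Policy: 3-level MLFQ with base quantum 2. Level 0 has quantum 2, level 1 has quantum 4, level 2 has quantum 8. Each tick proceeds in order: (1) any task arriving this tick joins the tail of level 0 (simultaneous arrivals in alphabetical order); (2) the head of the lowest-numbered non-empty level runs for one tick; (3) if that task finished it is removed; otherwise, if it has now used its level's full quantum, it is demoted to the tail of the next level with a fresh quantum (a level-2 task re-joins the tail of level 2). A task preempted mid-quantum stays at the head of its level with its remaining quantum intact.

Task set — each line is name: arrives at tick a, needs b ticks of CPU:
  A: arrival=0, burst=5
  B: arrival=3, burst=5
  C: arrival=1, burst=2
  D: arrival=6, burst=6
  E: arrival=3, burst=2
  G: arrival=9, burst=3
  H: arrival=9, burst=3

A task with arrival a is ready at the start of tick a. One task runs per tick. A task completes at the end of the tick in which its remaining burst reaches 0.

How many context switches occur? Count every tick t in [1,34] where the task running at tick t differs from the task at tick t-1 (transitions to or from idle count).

context switches = 12

t=0: L0/L1/L2 = A/-/- → run A
t=1: L0/L1/L2 = AC/-/- → run A
t=2: L0/L1/L2 = C/A/- → run C
t=3: L0/L1/L2 = CBE/A/- → run C
t=4: L0/L1/L2 = BE/A/- → run B
t=5: L0/L1/L2 = BE/A/- → run B
t=6: L0/L1/L2 = ED/AB/- → run E
t=7: L0/L1/L2 = ED/AB/- → run E
t=8: L0/L1/L2 = D/AB/- → run D
t=9: L0/L1/L2 = DGH/AB/- → run D
t=10: L0/L1/L2 = GH/ABD/- → run G
t=11: L0/L1/L2 = GH/ABD/- → run G
t=12: L0/L1/L2 = H/ABDG/- → run H
t=13: L0/L1/L2 = H/ABDG/- → run H
t=14: L0/L1/L2 = -/ABDGH/- → run A
t=15: L0/L1/L2 = -/ABDGH/- → run A
t=16: L0/L1/L2 = -/ABDGH/- → run A
t=17: L0/L1/L2 = -/BDGH/- → run B
t=18: L0/L1/L2 = -/BDGH/- → run B
t=19: L0/L1/L2 = -/BDGH/- → run B
t=20: L0/L1/L2 = -/DGH/- → run D
t=21: L0/L1/L2 = -/DGH/- → run D
t=22: L0/L1/L2 = -/DGH/- → run D
t=23: L0/L1/L2 = -/DGH/- → run D
t=24: L0/L1/L2 = -/GH/- → run G
t=25: L0/L1/L2 = -/H/- → run H
t=26: (idle)
t=27: (idle)
t=28: (idle)
t=29: (idle)
t=30: (idle)
t=31: (idle)
t=32: (idle)
t=33: (idle)
t=34: (idle)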